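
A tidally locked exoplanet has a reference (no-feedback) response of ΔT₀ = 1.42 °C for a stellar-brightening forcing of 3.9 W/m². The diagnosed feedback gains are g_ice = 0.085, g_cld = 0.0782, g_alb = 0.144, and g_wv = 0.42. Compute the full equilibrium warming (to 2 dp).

5.21 °C

Total gain g = 0.085 + 0.0782 + 0.144 + 0.42 = 0.7272.
Amplification A = 1/(1 − 0.7272) = 3.666.
ΔT = 1.42 × 3.666 = 5.21 °C.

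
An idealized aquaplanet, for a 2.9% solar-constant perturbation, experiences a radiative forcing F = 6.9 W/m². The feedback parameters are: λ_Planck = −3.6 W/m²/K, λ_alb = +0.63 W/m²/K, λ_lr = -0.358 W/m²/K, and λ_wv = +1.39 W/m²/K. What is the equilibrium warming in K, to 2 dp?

Net feedback parameter λ = (−3.6) + (+0.63) + (-0.358) + (+1.39) = -1.938 W/m²/K.
ΔT = −F/λ = −6.9/(-1.938) = 3.56 K.

3.56 K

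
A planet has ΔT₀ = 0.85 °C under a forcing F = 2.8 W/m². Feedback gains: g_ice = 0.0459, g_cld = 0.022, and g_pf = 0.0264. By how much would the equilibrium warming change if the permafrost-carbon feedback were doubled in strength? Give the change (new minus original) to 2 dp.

0.03 °C

Original: g = 0.0943, ΔT = 0.85/(1−0.0943) = 0.9385 °C.
With doubled permafrost-carbon: g' = 0.1207, ΔT' = 0.85/(1−0.1207) = 0.9667 °C.
Change = 0.9667 − 0.9385 = 0.03 °C.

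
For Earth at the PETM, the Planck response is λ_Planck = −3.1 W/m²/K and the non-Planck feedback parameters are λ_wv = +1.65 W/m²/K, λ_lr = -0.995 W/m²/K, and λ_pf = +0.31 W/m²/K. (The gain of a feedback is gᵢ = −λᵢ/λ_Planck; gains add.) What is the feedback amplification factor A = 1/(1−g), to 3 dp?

Convert to gains: g_wv = 1.65/3.1 = 0.5323; g_lr = -0.995/3.1 = -0.321; g_pf = 0.31/3.1 = 0.1.
Total gain g = 0.3113.
A = 1/(1 − 0.3113) = 1.452.

1.452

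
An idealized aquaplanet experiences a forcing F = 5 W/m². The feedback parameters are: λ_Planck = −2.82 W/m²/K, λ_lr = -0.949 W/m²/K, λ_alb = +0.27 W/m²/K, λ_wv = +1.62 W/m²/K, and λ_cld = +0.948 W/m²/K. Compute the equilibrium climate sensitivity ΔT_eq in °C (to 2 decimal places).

5.37 °C

Net feedback parameter λ = (−2.82) + (-0.949) + (+0.27) + (+1.62) + (+0.948) = -0.931 W/m²/K.
ΔT = −F/λ = −5/(-0.931) = 5.37 °C.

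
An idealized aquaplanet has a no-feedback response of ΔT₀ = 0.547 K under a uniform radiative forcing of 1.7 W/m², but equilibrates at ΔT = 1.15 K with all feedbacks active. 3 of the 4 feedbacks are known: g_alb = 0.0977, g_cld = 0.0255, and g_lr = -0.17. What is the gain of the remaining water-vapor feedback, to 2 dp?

Amplification A = ΔT/ΔT₀ = 1.15/0.547 = 2.102.
Total gain g = 1 − 1/A = 1 − 1/2.102 = 0.5243.
Known gains sum to 0.0977 + 0.0255 − 0.17 = -0.0468.
g_wv = 0.5243 + 0.0468 = 0.57.

0.57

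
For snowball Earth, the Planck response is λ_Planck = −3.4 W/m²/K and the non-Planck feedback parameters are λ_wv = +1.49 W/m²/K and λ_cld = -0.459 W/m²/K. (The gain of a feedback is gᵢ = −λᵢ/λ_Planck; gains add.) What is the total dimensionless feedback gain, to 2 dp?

Convert to gains: g_wv = 1.49/3.4 = 0.4382; g_cld = -0.459/3.4 = -0.135.
Total gain g = 0.3032.

0.30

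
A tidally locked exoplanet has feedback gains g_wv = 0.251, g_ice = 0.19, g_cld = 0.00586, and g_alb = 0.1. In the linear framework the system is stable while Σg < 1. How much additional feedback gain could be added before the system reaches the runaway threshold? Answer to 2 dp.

Current total gain = 0.251 + 0.19 + 0.00586 + 0.1 = 0.54686.
Margin to runaway = 1 − 0.54686 = 0.45.

0.45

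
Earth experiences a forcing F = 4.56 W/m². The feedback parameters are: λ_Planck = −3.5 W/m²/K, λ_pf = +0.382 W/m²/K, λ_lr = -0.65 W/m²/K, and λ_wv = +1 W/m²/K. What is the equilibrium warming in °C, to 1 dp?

Net feedback parameter λ = (−3.5) + (+0.382) + (-0.65) + (+1) = -2.768 W/m²/K.
ΔT = −F/λ = −4.56/(-2.768) = 1.6 °C.

1.6 °C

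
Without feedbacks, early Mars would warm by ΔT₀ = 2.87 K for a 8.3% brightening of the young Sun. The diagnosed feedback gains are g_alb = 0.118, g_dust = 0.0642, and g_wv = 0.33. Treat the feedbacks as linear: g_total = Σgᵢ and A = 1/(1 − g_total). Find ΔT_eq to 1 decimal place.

5.9 K

Total gain g = 0.118 + 0.0642 + 0.33 = 0.5122.
Amplification A = 1/(1 − 0.5122) = 2.05.
ΔT = 2.87 × 2.05 = 5.9 K.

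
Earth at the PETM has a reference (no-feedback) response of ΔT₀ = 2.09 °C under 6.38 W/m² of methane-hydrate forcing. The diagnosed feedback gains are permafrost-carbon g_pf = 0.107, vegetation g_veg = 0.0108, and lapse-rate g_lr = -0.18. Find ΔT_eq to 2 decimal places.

Total gain g = 0.107 + 0.0108 − 0.18 = -0.0622.
Amplification A = 1/(1 + 0.0622) = 0.9414.
ΔT = 2.09 × 0.9414 = 1.97 °C.

1.97 °C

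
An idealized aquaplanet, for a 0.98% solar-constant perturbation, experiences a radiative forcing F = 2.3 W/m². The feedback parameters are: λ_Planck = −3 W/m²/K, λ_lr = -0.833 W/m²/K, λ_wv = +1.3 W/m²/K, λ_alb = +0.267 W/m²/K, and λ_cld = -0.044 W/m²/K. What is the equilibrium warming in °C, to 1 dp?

Net feedback parameter λ = (−3) + (-0.833) + (+1.3) + (+0.267) + (-0.044) = -2.31 W/m²/K.
ΔT = −F/λ = −2.3/(-2.31) = 1.0 °C.

1.0 °C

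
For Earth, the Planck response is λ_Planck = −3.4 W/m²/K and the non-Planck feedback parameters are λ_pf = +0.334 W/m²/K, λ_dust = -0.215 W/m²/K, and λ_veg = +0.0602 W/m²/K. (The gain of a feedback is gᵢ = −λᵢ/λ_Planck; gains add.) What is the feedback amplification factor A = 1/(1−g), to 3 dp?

Convert to gains: g_pf = 0.334/3.4 = 0.09824; g_dust = -0.215/3.4 = -0.06324; g_veg = 0.0602/3.4 = 0.01771.
Total gain g = 0.05271.
A = 1/(1 − 0.05271) = 1.056.

1.056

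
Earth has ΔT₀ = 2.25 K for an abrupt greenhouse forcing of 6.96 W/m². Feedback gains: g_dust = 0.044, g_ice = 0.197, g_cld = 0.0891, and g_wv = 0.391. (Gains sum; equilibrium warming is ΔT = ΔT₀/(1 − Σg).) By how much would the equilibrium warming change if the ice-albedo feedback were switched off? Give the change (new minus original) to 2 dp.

-3.34 K

Original: g = 0.7211, ΔT = 2.25/(1−0.7211) = 8.0674 K.
Without ice-albedo: g' = 0.5241, ΔT' = 2.25/(1−0.5241) = 4.7279 K.
Change = 4.7279 − 8.0674 = -3.34 K.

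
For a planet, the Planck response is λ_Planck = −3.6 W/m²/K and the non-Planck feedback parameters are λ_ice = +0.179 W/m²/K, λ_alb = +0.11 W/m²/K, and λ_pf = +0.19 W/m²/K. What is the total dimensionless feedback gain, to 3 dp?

Convert to gains: g_ice = 0.179/3.6 = 0.04972; g_alb = 0.11/3.6 = 0.03056; g_pf = 0.19/3.6 = 0.05278.
Total gain g = 0.13306.

0.133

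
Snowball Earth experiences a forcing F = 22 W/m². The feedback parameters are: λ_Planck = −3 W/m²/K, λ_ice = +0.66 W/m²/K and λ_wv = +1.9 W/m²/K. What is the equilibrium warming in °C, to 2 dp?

50.00 °C

Net feedback parameter λ = (−3) + (+0.66) + (+1.9) = -0.44 W/m²/K.
ΔT = −F/λ = −22/(-0.44) = 50.00 °C.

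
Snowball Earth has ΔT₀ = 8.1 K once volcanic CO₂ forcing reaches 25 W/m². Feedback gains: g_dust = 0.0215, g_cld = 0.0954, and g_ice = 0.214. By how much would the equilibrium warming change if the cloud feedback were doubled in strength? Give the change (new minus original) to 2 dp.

Original: g = 0.3309, ΔT = 8.1/(1−0.3309) = 12.1058 K.
With doubled cloud: g' = 0.4263, ΔT' = 8.1/(1−0.4263) = 14.1189 K.
Change = 14.1189 − 12.1058 = 2.01 K.

2.01 K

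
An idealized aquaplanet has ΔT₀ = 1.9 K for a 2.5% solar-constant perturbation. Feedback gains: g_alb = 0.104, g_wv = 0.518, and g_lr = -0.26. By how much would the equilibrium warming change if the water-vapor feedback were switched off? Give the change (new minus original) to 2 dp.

-1.33 K

Original: g = 0.362, ΔT = 1.9/(1−0.362) = 2.9781 K.
Without water-vapor: g' = -0.156, ΔT' = 1.9/(1+0.156) = 1.6436 K.
Change = 1.6436 − 2.9781 = -1.33 K.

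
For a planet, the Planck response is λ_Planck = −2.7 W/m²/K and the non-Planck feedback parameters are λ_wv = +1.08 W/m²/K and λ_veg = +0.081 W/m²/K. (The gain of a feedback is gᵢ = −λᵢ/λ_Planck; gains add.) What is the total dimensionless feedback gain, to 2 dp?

0.43

Convert to gains: g_wv = 1.08/2.7 = 0.4; g_veg = 0.081/2.7 = 0.03.
Total gain g = 0.43.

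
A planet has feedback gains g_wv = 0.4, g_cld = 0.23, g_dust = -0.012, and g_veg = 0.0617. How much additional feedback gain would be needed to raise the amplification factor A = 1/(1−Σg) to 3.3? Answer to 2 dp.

Current total gain = 0.6797.
Target gain for A = 3.3: g* = 1 − 1/3.3 = 0.697.
Additional gain needed = 0.697 − 0.6797 = 0.02.

0.02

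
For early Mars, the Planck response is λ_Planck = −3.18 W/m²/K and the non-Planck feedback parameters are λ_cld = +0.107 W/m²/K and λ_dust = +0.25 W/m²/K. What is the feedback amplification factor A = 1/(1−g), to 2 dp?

1.13

Convert to gains: g_cld = 0.107/3.18 = 0.03365; g_dust = 0.25/3.18 = 0.07862.
Total gain g = 0.11227.
A = 1/(1 − 0.11227) = 1.13.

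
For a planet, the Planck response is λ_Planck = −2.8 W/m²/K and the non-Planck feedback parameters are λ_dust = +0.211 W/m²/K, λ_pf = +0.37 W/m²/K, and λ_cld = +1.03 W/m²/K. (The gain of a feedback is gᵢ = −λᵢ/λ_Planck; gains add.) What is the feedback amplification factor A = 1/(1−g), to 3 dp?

2.355

Convert to gains: g_dust = 0.211/2.8 = 0.07536; g_pf = 0.37/2.8 = 0.1321; g_cld = 1.03/2.8 = 0.3679.
Total gain g = 0.57536.
A = 1/(1 − 0.57536) = 2.355.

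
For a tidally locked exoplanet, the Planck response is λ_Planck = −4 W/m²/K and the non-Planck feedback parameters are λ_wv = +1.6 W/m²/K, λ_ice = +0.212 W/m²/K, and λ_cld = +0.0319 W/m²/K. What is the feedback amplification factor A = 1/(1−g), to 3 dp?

1.855

Convert to gains: g_wv = 1.6/4 = 0.4; g_ice = 0.212/4 = 0.053; g_cld = 0.0319/4 = 0.007975.
Total gain g = 0.460975.
A = 1/(1 − 0.460975) = 1.855.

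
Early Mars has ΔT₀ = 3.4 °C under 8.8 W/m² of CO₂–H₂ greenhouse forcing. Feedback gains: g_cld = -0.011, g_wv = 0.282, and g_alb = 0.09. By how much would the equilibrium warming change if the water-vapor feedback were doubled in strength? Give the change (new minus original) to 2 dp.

4.20 °C

Original: g = 0.361, ΔT = 3.4/(1−0.361) = 5.3208 °C.
With doubled water-vapor: g' = 0.643, ΔT' = 3.4/(1−0.643) = 9.5238 °C.
Change = 9.5238 − 5.3208 = 4.20 °C.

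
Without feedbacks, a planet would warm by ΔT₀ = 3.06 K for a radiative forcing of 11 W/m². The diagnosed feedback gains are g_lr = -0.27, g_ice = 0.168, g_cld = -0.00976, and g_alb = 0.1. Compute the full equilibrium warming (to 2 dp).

3.02 K

Total gain g = -0.27 + 0.168 − 0.00976 + 0.1 = -0.01176.
Amplification A = 1/(1 + 0.01176) = 0.9884.
ΔT = 3.06 × 0.9884 = 3.02 K.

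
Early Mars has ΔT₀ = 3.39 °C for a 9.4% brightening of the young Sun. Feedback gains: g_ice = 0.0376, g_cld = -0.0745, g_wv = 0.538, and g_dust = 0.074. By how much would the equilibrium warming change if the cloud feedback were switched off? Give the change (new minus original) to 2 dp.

1.70 °C

Original: g = 0.5751, ΔT = 3.39/(1−0.5751) = 7.9783 °C.
Without cloud: g' = 0.6496, ΔT' = 3.39/(1−0.6496) = 9.6747 °C.
Change = 9.6747 − 7.9783 = 1.70 °C.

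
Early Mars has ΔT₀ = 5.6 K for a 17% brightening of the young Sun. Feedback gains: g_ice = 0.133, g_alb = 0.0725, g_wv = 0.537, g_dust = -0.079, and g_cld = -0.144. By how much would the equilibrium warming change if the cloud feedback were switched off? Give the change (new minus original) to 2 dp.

4.99 K

Original: g = 0.5195, ΔT = 5.6/(1−0.5195) = 11.6545 K.
Without cloud: g' = 0.6635, ΔT' = 5.6/(1−0.6635) = 16.6419 K.
Change = 16.6419 − 11.6545 = 4.99 K.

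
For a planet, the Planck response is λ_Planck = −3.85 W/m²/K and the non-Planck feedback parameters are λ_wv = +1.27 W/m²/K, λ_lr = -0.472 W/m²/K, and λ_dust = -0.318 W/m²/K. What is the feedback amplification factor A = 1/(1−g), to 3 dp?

1.142

Convert to gains: g_wv = 1.27/3.85 = 0.3299; g_lr = -0.472/3.85 = -0.1226; g_dust = -0.318/3.85 = -0.0826.
Total gain g = 0.1247.
A = 1/(1 − 0.1247) = 1.142.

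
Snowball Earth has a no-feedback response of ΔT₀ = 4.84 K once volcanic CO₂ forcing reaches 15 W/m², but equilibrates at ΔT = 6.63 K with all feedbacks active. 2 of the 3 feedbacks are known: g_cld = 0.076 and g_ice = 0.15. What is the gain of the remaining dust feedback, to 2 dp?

Amplification A = ΔT/ΔT₀ = 6.63/4.84 = 1.37.
Total gain g = 1 − 1/A = 1 − 1/1.37 = 0.2701.
Known gains sum to 0.076 + 0.15 = 0.226.
g_dust = 0.2701 − 0.226 = 0.04.

0.04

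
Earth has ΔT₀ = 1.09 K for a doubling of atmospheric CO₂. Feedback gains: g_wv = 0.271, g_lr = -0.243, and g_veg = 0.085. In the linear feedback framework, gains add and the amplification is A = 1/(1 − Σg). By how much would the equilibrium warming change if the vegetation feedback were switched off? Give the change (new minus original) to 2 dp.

-0.11 K

Original: g = 0.113, ΔT = 1.09/(1−0.113) = 1.2289 K.
Without vegetation: g' = 0.028, ΔT' = 1.09/(1−0.028) = 1.1214 K.
Change = 1.1214 − 1.2289 = -0.11 K.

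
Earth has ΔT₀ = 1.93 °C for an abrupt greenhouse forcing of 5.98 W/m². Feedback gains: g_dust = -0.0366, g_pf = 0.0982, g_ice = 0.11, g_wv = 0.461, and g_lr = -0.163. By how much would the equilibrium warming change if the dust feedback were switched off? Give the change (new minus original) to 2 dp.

0.27 °C

Original: g = 0.4696, ΔT = 1.93/(1−0.4696) = 3.6388 °C.
Without dust: g' = 0.5062, ΔT' = 1.93/(1−0.5062) = 3.9085 °C.
Change = 3.9085 − 3.6388 = 0.27 °C.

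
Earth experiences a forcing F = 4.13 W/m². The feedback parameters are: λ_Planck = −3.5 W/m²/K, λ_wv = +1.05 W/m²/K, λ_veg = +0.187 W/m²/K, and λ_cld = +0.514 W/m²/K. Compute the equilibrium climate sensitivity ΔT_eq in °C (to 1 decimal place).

2.4 °C

Net feedback parameter λ = (−3.5) + (+1.05) + (+0.187) + (+0.514) = -1.749 W/m²/K.
ΔT = −F/λ = −4.13/(-1.749) = 2.4 °C.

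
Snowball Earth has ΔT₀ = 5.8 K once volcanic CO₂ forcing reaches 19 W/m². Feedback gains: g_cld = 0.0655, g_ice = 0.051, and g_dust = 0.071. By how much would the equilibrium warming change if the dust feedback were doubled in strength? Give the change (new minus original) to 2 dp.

0.68 K

Original: g = 0.1875, ΔT = 5.8/(1−0.1875) = 7.1385 K.
With doubled dust: g' = 0.2585, ΔT' = 5.8/(1−0.2585) = 7.8220 K.
Change = 7.8220 − 7.1385 = 0.68 K.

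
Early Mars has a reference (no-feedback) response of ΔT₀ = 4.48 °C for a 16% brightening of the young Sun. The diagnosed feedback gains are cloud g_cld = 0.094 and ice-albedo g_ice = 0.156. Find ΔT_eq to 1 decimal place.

Total gain g = 0.094 + 0.156 = 0.25.
Amplification A = 1/(1 − 0.25) = 1.333.
ΔT = 4.48 × 1.333 = 6.0 °C.

6.0 °C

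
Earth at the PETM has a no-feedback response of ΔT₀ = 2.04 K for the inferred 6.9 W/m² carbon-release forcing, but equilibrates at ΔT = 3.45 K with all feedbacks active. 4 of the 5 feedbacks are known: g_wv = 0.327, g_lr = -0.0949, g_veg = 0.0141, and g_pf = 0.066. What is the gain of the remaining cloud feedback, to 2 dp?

Amplification A = ΔT/ΔT₀ = 3.45/2.04 = 1.691.
Total gain g = 1 − 1/A = 1 − 1/1.691 = 0.4086.
Known gains sum to 0.327 − 0.0949 + 0.0141 + 0.066 = 0.3122.
g_cld = 0.4086 − 0.3122 = 0.10.

0.10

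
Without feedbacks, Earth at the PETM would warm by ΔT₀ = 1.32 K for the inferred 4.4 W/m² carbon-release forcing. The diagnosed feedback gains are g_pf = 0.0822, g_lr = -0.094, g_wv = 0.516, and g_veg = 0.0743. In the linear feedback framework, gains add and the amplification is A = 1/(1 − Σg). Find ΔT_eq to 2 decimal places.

3.13 K

Total gain g = 0.0822 − 0.094 + 0.516 + 0.0743 = 0.5785.
Amplification A = 1/(1 − 0.5785) = 2.372.
ΔT = 1.32 × 2.372 = 3.13 K.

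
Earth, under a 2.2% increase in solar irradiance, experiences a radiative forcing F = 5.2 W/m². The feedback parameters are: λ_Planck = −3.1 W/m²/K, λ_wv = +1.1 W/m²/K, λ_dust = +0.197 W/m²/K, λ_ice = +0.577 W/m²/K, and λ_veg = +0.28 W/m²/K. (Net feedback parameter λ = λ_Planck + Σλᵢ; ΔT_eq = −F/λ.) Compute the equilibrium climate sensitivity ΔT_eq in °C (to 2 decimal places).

5.50 °C

Net feedback parameter λ = (−3.1) + (+1.1) + (+0.197) + (+0.577) + (+0.28) = -0.946 W/m²/K.
ΔT = −F/λ = −5.2/(-0.946) = 5.50 °C.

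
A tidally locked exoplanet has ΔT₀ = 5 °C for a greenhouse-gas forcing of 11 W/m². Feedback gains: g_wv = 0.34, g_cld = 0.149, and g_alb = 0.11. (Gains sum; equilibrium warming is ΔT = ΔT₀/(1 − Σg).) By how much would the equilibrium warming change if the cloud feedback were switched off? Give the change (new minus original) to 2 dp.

-3.38 °C

Original: g = 0.599, ΔT = 5/(1−0.599) = 12.4688 °C.
Without cloud: g' = 0.45, ΔT' = 5/(1−0.45) = 9.0909 °C.
Change = 9.0909 − 12.4688 = -3.38 °C.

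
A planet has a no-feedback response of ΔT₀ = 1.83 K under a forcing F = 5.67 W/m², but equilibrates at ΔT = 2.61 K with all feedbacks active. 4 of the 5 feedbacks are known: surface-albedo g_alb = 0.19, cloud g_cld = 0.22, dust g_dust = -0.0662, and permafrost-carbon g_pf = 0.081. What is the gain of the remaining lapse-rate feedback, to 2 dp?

Amplification A = ΔT/ΔT₀ = 2.61/1.83 = 1.426.
Total gain g = 1 − 1/A = 1 − 1/1.426 = 0.2987.
Known gains sum to 0.19 + 0.22 − 0.0662 + 0.081 = 0.4248.
g_lr = 0.2987 − 0.4248 = -0.13.

-0.13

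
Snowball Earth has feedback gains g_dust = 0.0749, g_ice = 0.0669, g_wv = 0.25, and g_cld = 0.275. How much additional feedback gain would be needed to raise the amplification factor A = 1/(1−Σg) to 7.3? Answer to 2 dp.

0.20

Current total gain = 0.6668.
Target gain for A = 7.3: g* = 1 − 1/7.3 = 0.863.
Additional gain needed = 0.863 − 0.6668 = 0.20.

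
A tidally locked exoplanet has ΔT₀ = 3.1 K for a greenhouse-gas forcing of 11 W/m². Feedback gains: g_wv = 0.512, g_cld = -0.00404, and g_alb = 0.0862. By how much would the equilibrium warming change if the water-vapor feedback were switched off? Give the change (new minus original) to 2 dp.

Original: g = 0.59416, ΔT = 3.1/(1−0.59416) = 7.6385 K.
Without water-vapor: g' = 0.08216, ΔT' = 3.1/(1−0.08216) = 3.3775 K.
Change = 3.3775 − 7.6385 = -4.26 K.

-4.26 K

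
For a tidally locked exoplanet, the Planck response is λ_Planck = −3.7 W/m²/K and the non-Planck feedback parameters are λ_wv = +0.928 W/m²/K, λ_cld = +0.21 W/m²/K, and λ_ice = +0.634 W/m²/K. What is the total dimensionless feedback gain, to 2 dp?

0.48

Convert to gains: g_wv = 0.928/3.7 = 0.2508; g_cld = 0.21/3.7 = 0.05676; g_ice = 0.634/3.7 = 0.1714.
Total gain g = 0.47896.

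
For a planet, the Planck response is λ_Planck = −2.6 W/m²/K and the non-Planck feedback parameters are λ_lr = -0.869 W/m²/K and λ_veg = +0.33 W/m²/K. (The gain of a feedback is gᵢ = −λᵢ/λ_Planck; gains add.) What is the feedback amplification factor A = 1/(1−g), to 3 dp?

Convert to gains: g_lr = -0.869/2.6 = -0.3342; g_veg = 0.33/2.6 = 0.1269.
Total gain g = -0.2073.
A = 1/(1 + 0.2073) = 0.828.

0.828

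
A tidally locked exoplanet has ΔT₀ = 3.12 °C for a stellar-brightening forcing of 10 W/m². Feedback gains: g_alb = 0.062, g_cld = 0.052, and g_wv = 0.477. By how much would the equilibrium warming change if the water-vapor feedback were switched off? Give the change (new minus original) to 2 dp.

-4.11 °C

Original: g = 0.591, ΔT = 3.12/(1−0.591) = 7.6284 °C.
Without water-vapor: g' = 0.114, ΔT' = 3.12/(1−0.114) = 3.5214 °C.
Change = 3.5214 − 7.6284 = -4.11 °C.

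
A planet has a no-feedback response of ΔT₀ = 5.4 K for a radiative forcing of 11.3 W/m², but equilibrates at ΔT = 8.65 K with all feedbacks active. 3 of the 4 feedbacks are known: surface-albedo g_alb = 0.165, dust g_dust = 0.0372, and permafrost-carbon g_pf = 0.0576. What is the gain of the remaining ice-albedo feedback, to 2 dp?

Amplification A = ΔT/ΔT₀ = 8.65/5.4 = 1.602.
Total gain g = 1 − 1/A = 1 − 1/1.602 = 0.3758.
Known gains sum to 0.165 + 0.0372 + 0.0576 = 0.2598.
g_ice = 0.3758 − 0.2598 = 0.12.

0.12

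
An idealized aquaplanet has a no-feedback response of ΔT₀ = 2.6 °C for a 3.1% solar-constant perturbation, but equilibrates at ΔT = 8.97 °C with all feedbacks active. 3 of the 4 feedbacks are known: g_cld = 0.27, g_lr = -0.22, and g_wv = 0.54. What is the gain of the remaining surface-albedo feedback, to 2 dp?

0.12

Amplification A = ΔT/ΔT₀ = 8.97/2.6 = 3.45.
Total gain g = 1 − 1/A = 1 − 1/3.45 = 0.7101.
Known gains sum to 0.27 − 0.22 + 0.54 = 0.59.
g_alb = 0.7101 − 0.59 = 0.12.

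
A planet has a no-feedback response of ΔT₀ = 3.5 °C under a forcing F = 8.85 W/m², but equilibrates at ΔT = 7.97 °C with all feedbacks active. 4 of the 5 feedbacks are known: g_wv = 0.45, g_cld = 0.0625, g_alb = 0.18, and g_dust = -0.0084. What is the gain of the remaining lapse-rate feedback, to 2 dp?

-0.12

Amplification A = ΔT/ΔT₀ = 7.97/3.5 = 2.277.
Total gain g = 1 − 1/A = 1 − 1/2.277 = 0.5608.
Known gains sum to 0.45 + 0.0625 + 0.18 − 0.0084 = 0.6841.
g_lr = 0.5608 − 0.6841 = -0.12.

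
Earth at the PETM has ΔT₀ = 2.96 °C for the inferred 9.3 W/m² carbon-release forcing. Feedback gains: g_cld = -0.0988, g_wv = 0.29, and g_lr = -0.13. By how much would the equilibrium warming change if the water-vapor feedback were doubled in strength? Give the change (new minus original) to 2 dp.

1.41 °C

Original: g = 0.0612, ΔT = 2.96/(1−0.0612) = 3.1530 °C.
With doubled water-vapor: g' = 0.3512, ΔT' = 2.96/(1−0.3512) = 4.5623 °C.
Change = 4.5623 − 3.1530 = 1.41 °C.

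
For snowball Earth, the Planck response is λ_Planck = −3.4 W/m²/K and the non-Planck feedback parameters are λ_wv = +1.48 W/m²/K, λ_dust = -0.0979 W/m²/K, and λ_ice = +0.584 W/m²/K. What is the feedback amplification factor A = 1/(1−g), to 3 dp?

Convert to gains: g_wv = 1.48/3.4 = 0.4353; g_dust = -0.0979/3.4 = -0.02879; g_ice = 0.584/3.4 = 0.1718.
Total gain g = 0.57831.
A = 1/(1 − 0.57831) = 2.371.

2.371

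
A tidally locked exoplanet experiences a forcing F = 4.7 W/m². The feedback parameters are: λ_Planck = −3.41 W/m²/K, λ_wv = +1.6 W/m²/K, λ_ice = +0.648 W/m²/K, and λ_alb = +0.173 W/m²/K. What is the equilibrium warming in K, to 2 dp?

4.75 K

Net feedback parameter λ = (−3.41) + (+1.6) + (+0.648) + (+0.173) = -0.989 W/m²/K.
ΔT = −F/λ = −4.7/(-0.989) = 4.75 K.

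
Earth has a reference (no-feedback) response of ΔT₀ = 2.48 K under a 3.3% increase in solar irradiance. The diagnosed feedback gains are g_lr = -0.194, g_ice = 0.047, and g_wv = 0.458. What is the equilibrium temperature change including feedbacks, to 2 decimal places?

Total gain g = -0.194 + 0.047 + 0.458 = 0.311.
Amplification A = 1/(1 − 0.311) = 1.451.
ΔT = 2.48 × 1.451 = 3.60 K.

3.60 K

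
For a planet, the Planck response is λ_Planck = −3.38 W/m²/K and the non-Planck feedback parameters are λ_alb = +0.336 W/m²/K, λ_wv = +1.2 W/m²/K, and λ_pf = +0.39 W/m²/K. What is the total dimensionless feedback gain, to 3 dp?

Convert to gains: g_alb = 0.336/3.38 = 0.09941; g_wv = 1.2/3.38 = 0.355; g_pf = 0.39/3.38 = 0.1154.
Total gain g = 0.56981.

0.570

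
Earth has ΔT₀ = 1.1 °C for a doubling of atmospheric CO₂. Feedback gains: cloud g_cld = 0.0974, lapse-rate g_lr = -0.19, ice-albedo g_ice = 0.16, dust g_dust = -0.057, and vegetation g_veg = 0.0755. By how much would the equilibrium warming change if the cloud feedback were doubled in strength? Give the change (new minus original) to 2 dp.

Original: g = 0.0859, ΔT = 1.1/(1−0.0859) = 1.2034 °C.
With doubled cloud: g' = 0.1833, ΔT' = 1.1/(1−0.1833) = 1.3469 °C.
Change = 1.3469 − 1.2034 = 0.14 °C.

0.14 °C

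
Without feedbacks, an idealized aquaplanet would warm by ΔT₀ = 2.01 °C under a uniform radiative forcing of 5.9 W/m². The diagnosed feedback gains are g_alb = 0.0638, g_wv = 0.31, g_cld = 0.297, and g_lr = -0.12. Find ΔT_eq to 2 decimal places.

4.47 °C

Total gain g = 0.0638 + 0.31 + 0.297 − 0.12 = 0.5508.
Amplification A = 1/(1 − 0.5508) = 2.226.
ΔT = 2.01 × 2.226 = 4.47 °C.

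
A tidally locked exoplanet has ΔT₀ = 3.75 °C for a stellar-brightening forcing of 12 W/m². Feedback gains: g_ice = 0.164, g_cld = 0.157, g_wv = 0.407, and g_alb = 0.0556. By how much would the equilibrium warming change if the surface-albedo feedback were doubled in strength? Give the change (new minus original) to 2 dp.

Original: g = 0.7836, ΔT = 3.75/(1−0.7836) = 17.3290 °C.
With doubled surface-albedo: g' = 0.8392, ΔT' = 3.75/(1−0.8392) = 23.3209 °C.
Change = 23.3209 − 17.3290 = 5.99 °C.

5.99 °C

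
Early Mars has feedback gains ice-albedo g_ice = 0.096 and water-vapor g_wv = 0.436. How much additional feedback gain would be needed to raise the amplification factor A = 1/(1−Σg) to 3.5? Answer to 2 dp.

Current total gain = 0.532.
Target gain for A = 3.5: g* = 1 − 1/3.5 = 0.7143.
Additional gain needed = 0.7143 − 0.532 = 0.18.

0.18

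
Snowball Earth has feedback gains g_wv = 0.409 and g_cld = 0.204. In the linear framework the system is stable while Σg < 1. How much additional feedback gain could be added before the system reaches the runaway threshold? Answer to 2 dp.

0.39

Current total gain = 0.409 + 0.204 = 0.613.
Margin to runaway = 1 − 0.613 = 0.39.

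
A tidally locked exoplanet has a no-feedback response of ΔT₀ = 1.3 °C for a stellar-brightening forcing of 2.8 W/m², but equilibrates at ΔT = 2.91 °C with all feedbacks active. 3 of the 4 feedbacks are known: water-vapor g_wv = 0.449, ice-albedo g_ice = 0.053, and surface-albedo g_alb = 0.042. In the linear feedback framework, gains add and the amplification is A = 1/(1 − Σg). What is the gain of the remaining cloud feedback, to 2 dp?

0.01

Amplification A = ΔT/ΔT₀ = 2.91/1.3 = 2.238.
Total gain g = 1 − 1/A = 1 − 1/2.238 = 0.5532.
Known gains sum to 0.449 + 0.053 + 0.042 = 0.544.
g_cld = 0.5532 − 0.544 = 0.01.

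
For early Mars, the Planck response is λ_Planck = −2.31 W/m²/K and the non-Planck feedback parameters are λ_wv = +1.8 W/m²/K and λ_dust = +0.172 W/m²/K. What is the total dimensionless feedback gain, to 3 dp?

0.854

Convert to gains: g_wv = 1.8/2.31 = 0.7792; g_dust = 0.172/2.31 = 0.07446.
Total gain g = 0.85366.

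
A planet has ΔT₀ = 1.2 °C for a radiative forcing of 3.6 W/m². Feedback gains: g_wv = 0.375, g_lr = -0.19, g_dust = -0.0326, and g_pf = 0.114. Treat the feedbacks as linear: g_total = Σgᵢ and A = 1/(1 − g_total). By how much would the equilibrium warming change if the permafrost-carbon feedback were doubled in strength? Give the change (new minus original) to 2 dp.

Original: g = 0.2664, ΔT = 1.2/(1−0.2664) = 1.6358 °C.
With doubled permafrost-carbon: g' = 0.3804, ΔT' = 1.2/(1−0.3804) = 1.9367 °C.
Change = 1.9367 − 1.6358 = 0.30 °C.

0.30 °C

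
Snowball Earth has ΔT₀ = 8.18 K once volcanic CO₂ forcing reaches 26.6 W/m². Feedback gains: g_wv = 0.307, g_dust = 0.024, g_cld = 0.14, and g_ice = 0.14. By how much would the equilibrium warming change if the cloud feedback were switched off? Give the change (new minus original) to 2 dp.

-5.57 K

Original: g = 0.611, ΔT = 8.18/(1−0.611) = 21.0283 K.
Without cloud: g' = 0.471, ΔT' = 8.18/(1−0.471) = 15.4631 K.
Change = 15.4631 − 21.0283 = -5.57 K.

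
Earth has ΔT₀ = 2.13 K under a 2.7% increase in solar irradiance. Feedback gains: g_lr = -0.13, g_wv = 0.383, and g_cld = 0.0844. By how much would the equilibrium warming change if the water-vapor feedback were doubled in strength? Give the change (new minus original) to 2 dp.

Original: g = 0.3374, ΔT = 2.13/(1−0.3374) = 3.2146 K.
With doubled water-vapor: g' = 0.7204, ΔT' = 2.13/(1−0.7204) = 7.6180 K.
Change = 7.6180 − 3.2146 = 4.40 K.

4.40 K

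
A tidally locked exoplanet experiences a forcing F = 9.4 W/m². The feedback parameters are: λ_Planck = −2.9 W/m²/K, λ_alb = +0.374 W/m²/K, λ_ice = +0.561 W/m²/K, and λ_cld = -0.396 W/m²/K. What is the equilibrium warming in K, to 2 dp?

3.98 K

Net feedback parameter λ = (−2.9) + (+0.374) + (+0.561) + (-0.396) = -2.361 W/m²/K.
ΔT = −F/λ = −9.4/(-2.361) = 3.98 K.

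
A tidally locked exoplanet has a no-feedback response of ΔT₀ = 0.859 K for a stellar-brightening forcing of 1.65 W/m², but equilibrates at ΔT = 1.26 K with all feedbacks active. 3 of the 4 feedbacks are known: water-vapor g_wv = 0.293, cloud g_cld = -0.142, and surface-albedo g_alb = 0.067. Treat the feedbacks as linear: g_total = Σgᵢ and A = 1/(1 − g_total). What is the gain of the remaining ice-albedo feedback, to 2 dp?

Amplification A = ΔT/ΔT₀ = 1.26/0.859 = 1.467.
Total gain g = 1 − 1/A = 1 − 1/1.467 = 0.3183.
Known gains sum to 0.293 − 0.142 + 0.067 = 0.218.
g_ice = 0.3183 − 0.218 = 0.10.

0.10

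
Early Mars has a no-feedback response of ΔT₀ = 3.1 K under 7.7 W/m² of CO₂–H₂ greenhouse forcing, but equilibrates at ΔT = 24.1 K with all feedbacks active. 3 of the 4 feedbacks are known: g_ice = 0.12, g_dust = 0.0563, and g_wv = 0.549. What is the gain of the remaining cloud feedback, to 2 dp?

0.15

Amplification A = ΔT/ΔT₀ = 24.1/3.1 = 7.774.
Total gain g = 1 − 1/A = 1 − 1/7.774 = 0.8714.
Known gains sum to 0.12 + 0.0563 + 0.549 = 0.7253.
g_cld = 0.8714 − 0.7253 = 0.15.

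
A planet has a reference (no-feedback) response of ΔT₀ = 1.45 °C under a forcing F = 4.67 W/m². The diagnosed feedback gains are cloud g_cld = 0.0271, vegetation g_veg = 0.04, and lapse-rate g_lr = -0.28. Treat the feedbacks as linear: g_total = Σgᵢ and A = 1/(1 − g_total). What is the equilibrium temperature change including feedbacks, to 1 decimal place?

Total gain g = 0.0271 + 0.04 − 0.28 = -0.2129.
Amplification A = 1/(1 + 0.2129) = 0.8245.
ΔT = 1.45 × 0.8245 = 1.2 °C.

1.2 °C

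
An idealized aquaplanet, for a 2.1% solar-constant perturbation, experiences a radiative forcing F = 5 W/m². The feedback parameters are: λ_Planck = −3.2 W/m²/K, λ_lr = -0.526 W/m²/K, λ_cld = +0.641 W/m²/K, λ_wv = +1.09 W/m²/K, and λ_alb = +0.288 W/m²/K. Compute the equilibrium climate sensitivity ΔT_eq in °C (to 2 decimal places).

2.93 °C

Net feedback parameter λ = (−3.2) + (-0.526) + (+0.641) + (+1.09) + (+0.288) = -1.707 W/m²/K.
ΔT = −F/λ = −5/(-1.707) = 2.93 °C.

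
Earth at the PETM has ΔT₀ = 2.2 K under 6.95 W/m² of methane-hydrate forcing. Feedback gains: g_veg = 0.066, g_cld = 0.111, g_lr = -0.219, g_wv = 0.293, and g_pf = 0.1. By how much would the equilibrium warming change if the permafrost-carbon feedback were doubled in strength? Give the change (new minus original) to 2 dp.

0.62 K

Original: g = 0.351, ΔT = 2.2/(1−0.351) = 3.3898 K.
With doubled permafrost-carbon: g' = 0.451, ΔT' = 2.2/(1−0.451) = 4.0073 K.
Change = 4.0073 − 3.3898 = 0.62 K.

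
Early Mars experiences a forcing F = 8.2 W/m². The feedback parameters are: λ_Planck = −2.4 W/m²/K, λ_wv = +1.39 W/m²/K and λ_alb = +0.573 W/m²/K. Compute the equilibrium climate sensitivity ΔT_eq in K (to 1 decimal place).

18.8 K

Net feedback parameter λ = (−2.4) + (+1.39) + (+0.573) = -0.437 W/m²/K.
ΔT = −F/λ = −8.2/(-0.437) = 18.8 K.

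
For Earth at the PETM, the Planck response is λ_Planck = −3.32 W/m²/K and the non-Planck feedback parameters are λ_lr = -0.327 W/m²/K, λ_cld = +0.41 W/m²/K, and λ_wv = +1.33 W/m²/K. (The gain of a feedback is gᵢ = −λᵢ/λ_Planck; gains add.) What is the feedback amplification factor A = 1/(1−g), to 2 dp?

1.74

Convert to gains: g_lr = -0.327/3.32 = -0.09849; g_cld = 0.41/3.32 = 0.1235; g_wv = 1.33/3.32 = 0.4006.
Total gain g = 0.42561.
A = 1/(1 − 0.42561) = 1.74.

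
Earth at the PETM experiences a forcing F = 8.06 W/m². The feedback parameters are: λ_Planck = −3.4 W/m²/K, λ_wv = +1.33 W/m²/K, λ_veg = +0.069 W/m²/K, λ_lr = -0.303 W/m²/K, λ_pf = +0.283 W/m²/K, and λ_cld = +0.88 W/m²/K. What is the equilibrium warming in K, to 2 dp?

7.06 K

Net feedback parameter λ = (−3.4) + (+1.33) + (+0.069) + (-0.303) + (+0.283) + (+0.88) = -1.141 W/m²/K.
ΔT = −F/λ = −8.06/(-1.141) = 7.06 K.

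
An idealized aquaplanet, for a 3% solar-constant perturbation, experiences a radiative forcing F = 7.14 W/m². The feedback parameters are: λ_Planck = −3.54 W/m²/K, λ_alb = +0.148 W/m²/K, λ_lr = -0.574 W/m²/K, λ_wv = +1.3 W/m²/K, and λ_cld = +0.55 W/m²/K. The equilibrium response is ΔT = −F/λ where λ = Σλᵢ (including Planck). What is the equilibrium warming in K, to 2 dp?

Net feedback parameter λ = (−3.54) + (+0.148) + (-0.574) + (+1.3) + (+0.55) = -2.116 W/m²/K.
ΔT = −F/λ = −7.14/(-2.116) = 3.37 K.

3.37 K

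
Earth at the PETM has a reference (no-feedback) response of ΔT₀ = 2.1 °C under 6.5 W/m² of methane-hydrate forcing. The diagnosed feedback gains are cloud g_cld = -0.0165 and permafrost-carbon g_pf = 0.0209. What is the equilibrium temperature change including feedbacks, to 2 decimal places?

Total gain g = -0.0165 + 0.0209 = 0.0044.
Amplification A = 1/(1 − 0.0044) = 1.004.
ΔT = 2.1 × 1.004 = 2.11 °C.

2.11 °C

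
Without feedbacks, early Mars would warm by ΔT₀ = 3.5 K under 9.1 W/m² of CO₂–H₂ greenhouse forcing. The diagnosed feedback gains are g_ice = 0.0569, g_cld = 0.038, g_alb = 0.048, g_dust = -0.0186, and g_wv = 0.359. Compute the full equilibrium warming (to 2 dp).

Total gain g = 0.0569 + 0.038 + 0.048 − 0.0186 + 0.359 = 0.4833.
Amplification A = 1/(1 − 0.4833) = 1.935.
ΔT = 3.5 × 1.935 = 6.77 K.

6.77 K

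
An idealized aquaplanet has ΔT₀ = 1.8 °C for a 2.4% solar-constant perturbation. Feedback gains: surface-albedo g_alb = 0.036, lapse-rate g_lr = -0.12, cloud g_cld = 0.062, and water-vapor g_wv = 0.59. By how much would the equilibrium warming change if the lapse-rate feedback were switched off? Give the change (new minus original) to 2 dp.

Original: g = 0.568, ΔT = 1.8/(1−0.568) = 4.1667 °C.
Without lapse-rate: g' = 0.688, ΔT' = 1.8/(1−0.688) = 5.7692 °C.
Change = 5.7692 − 4.1667 = 1.60 °C.

1.60 °C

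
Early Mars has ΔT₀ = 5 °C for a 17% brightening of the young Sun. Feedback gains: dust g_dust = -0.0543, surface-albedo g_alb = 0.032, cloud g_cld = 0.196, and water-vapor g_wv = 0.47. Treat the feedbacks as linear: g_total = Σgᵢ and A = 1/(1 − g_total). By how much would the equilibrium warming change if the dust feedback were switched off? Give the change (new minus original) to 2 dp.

2.52 °C

Original: g = 0.6437, ΔT = 5/(1−0.6437) = 14.0331 °C.
Without dust: g' = 0.698, ΔT' = 5/(1−0.698) = 16.5563 °C.
Change = 16.5563 − 14.0331 = 2.52 °C.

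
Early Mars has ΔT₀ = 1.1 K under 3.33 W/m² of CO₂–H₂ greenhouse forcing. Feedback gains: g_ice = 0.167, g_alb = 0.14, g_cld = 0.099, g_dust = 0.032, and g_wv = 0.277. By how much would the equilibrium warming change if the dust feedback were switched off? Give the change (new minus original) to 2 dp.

Original: g = 0.715, ΔT = 1.1/(1−0.715) = 3.8596 K.
Without dust: g' = 0.683, ΔT' = 1.1/(1−0.683) = 3.4700 K.
Change = 3.4700 − 3.8596 = -0.39 K.

-0.39 K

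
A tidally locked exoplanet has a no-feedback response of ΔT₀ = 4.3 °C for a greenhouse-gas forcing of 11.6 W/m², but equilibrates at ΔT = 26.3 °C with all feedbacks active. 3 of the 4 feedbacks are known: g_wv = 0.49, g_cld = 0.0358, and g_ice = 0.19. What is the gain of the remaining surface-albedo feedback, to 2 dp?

0.12

Amplification A = ΔT/ΔT₀ = 26.3/4.3 = 6.116.
Total gain g = 1 − 1/A = 1 − 1/6.116 = 0.8365.
Known gains sum to 0.49 + 0.0358 + 0.19 = 0.7158.
g_alb = 0.8365 − 0.7158 = 0.12.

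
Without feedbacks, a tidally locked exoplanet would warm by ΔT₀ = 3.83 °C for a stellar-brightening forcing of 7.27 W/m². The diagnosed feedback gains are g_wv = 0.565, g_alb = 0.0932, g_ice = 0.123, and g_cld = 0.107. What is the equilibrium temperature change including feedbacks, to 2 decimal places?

Total gain g = 0.565 + 0.0932 + 0.123 + 0.107 = 0.8882.
Amplification A = 1/(1 − 0.8882) = 8.945.
ΔT = 3.83 × 8.945 = 34.26 °C.

34.26 °C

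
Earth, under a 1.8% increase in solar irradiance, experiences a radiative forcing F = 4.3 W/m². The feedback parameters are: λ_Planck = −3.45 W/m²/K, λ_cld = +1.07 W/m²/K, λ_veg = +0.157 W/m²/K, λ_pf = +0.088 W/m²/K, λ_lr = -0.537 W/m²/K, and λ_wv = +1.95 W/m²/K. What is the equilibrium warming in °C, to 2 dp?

5.96 °C

Net feedback parameter λ = (−3.45) + (+1.07) + (+0.157) + (+0.088) + (-0.537) + (+1.95) = -0.722 W/m²/K.
ΔT = −F/λ = −4.3/(-0.722) = 5.96 °C.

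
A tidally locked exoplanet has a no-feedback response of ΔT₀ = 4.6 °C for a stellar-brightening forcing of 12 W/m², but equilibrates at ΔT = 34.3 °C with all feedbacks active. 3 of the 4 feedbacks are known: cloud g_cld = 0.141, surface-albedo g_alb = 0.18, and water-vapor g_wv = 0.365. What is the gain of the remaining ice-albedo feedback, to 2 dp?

0.18

Amplification A = ΔT/ΔT₀ = 34.3/4.6 = 7.457.
Total gain g = 1 − 1/A = 1 − 1/7.457 = 0.8659.
Known gains sum to 0.141 + 0.18 + 0.365 = 0.686.
g_ice = 0.8659 − 0.686 = 0.18.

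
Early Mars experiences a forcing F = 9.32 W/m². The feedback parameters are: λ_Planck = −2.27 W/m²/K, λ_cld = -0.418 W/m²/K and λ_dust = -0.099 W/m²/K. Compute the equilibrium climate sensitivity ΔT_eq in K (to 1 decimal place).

3.3 K

Net feedback parameter λ = (−2.27) + (-0.418) + (-0.099) = -2.787 W/m²/K.
ΔT = −F/λ = −9.32/(-2.787) = 3.3 K.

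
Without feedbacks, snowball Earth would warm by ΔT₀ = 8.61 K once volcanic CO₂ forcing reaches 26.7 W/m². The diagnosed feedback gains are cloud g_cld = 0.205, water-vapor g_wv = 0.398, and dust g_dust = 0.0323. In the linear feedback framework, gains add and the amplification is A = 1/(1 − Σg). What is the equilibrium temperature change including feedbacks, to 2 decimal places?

23.61 K

Total gain g = 0.205 + 0.398 + 0.0323 = 0.6353.
Amplification A = 1/(1 − 0.6353) = 2.742.
ΔT = 8.61 × 2.742 = 23.61 K.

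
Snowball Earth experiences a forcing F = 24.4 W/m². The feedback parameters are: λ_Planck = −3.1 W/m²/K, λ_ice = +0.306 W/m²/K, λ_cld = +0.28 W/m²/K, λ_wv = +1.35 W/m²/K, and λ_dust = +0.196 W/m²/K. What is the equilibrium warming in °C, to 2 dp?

Net feedback parameter λ = (−3.1) + (+0.306) + (+0.28) + (+1.35) + (+0.196) = -0.968 W/m²/K.
ΔT = −F/λ = −24.4/(-0.968) = 25.21 °C.

25.21 °C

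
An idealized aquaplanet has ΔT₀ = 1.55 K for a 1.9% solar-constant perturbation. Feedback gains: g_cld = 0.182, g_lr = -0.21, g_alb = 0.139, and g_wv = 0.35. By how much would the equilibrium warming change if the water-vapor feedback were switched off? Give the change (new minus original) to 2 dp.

-1.13 K

Original: g = 0.461, ΔT = 1.55/(1−0.461) = 2.8757 K.
Without water-vapor: g' = 0.111, ΔT' = 1.55/(1−0.111) = 1.7435 K.
Change = 1.7435 − 2.8757 = -1.13 K.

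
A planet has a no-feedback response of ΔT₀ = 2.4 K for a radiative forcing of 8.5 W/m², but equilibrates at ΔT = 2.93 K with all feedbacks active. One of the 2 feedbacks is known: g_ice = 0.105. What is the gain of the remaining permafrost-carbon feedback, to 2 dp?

0.08

Amplification A = ΔT/ΔT₀ = 2.93/2.4 = 1.221.
Total gain g = 1 − 1/A = 1 − 1/1.221 = 0.181.
The known gain is 0.105.
g_pf = 0.181 − 0.105 = 0.08.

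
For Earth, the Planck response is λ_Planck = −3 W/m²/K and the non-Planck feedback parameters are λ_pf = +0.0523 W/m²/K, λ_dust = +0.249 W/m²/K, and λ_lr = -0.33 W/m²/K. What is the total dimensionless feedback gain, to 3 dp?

-0.010

Convert to gains: g_pf = 0.0523/3 = 0.01743; g_dust = 0.249/3 = 0.083; g_lr = -0.33/3 = -0.11.
Total gain g = -0.00957.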